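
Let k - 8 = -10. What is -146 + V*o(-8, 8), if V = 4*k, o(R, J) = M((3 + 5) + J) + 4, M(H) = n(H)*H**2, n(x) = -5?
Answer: 10062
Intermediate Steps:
k = -2 (k = 8 - 10 = -2)
M(H) = -5*H**2
o(R, J) = 4 - 5*(8 + J)**2 (o(R, J) = -5*((3 + 5) + J)**2 + 4 = -5*(8 + J)**2 + 4 = 4 - 5*(8 + J)**2)
V = -8 (V = 4*(-2) = -8)
-146 + V*o(-8, 8) = -146 - 8*(4 - 5*(8 + 8)**2) = -146 - 8*(4 - 5*16**2) = -146 - 8*(4 - 5*256) = -146 - 8*(4 - 1280) = -146 - 8*(-1276) = -146 + 10208 = 10062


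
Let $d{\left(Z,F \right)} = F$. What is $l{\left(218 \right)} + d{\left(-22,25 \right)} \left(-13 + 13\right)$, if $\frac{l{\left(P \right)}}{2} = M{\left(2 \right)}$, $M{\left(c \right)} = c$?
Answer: $4$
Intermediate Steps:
$l{\left(P \right)} = 4$ ($l{\left(P \right)} = 2 \cdot 2 = 4$)
$l{\left(218 \right)} + d{\left(-22,25 \right)} \left(-13 + 13\right) = 4 + 25 \left(-13 + 13\right) = 4 + 25 \cdot 0 = 4 + 0 = 4$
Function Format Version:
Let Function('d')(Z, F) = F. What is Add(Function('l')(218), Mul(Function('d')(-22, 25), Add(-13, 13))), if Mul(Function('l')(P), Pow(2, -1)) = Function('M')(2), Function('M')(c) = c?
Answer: 4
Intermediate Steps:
Function('l')(P) = 4 (Function('l')(P) = Mul(2, 2) = 4)
Add(Function('l')(218), Mul(Function('d')(-22, 25), Add(-13, 13))) = Add(4, Mul(25, Add(-13, 13))) = Add(4, Mul(25, 0)) = Add(4, 0) = 4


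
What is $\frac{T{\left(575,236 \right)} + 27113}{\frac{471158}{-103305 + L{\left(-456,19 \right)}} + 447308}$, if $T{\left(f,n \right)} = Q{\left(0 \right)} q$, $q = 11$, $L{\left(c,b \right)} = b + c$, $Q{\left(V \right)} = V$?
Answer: $\frac{1406378423}{23202077689} \approx 0.060614$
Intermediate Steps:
$T{\left(f,n \right)} = 0$ ($T{\left(f,n \right)} = 0 \cdot 11 = 0$)
$\frac{T{\left(575,236 \right)} + 27113}{\frac{471158}{-103305 + L{\left(-456,19 \right)}} + 447308} = \frac{0 + 27113}{\frac{471158}{-103305 + \left(19 - 456\right)} + 447308} = \frac{27113}{\frac{471158}{-103305 - 437} + 447308} = \frac{27113}{\frac{471158}{-103742} + 447308} = \frac{27113}{471158 \left(- \frac{1}{103742}\right) + 447308} = \frac{27113}{- \frac{235579}{51871} + 447308} = \frac{27113}{\frac{23202077689}{51871}} = 27113 \cdot \frac{51871}{23202077689} = \frac{1406378423}{23202077689}$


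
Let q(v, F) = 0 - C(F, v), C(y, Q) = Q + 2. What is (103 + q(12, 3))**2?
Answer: 7921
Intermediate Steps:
C(y, Q) = 2 + Q
q(v, F) = -2 - v (q(v, F) = 0 - (2 + v) = 0 + (-2 - v) = -2 - v)
(103 + q(12, 3))**2 = (103 + (-2 - 1*12))**2 = (103 + (-2 - 12))**2 = (103 - 14)**2 = 89**2 = 7921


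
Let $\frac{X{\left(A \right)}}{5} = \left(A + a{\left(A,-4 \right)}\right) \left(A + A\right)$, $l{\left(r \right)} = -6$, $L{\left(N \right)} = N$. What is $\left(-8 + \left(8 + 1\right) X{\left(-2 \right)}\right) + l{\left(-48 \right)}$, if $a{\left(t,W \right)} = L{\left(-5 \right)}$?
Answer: $1246$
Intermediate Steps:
$a{\left(t,W \right)} = -5$
$X{\left(A \right)} = 10 A \left(-5 + A\right)$ ($X{\left(A \right)} = 5 \left(A - 5\right) \left(A + A\right) = 5 \left(-5 + A\right) 2 A = 5 \cdot 2 A \left(-5 + A\right) = 10 A \left(-5 + A\right)$)
$\left(-8 + \left(8 + 1\right) X{\left(-2 \right)}\right) + l{\left(-48 \right)} = \left(-8 + \left(8 + 1\right) 10 \left(-2\right) \left(-5 - 2\right)\right) - 6 = \left(-8 + 9 \cdot 10 \left(-2\right) \left(-7\right)\right) - 6 = \left(-8 + 9 \cdot 140\right) - 6 = \left(-8 + 1260\right) - 6 = 1252 - 6 = 1246$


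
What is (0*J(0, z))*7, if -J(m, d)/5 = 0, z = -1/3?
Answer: 0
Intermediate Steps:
z = -⅓ (z = -1*⅓ = -⅓ ≈ -0.33333)
J(m, d) = 0 (J(m, d) = -5*0 = 0)
(0*J(0, z))*7 = (0*0)*7 = 0*7 = 0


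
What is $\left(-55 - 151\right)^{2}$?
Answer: $42436$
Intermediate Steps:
$\left(-55 - 151\right)^{2} = \left(-206\right)^{2} = 42436$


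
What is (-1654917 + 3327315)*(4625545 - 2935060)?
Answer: 2827163733030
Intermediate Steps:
(-1654917 + 3327315)*(4625545 - 2935060) = 1672398*1690485 = 2827163733030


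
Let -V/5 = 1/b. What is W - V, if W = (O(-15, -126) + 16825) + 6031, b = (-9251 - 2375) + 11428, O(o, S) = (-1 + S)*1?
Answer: 4500337/198 ≈ 22729.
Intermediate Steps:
O(o, S) = -1 + S
b = -198 (b = -11626 + 11428 = -198)
W = 22729 (W = ((-1 - 126) + 16825) + 6031 = (-127 + 16825) + 6031 = 16698 + 6031 = 22729)
V = 5/198 (V = -5/(-198) = -5*(-1/198) = 5/198 ≈ 0.025253)
W - V = 22729 - 1*5/198 = 22729 - 5/198 = 4500337/198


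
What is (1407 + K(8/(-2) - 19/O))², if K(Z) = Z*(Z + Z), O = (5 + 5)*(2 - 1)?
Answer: 5451016561/2500 ≈ 2.1804e+6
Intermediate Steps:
O = 10 (O = 10*1 = 10)
K(Z) = 2*Z² (K(Z) = Z*(2*Z) = 2*Z²)
(1407 + K(8/(-2) - 19/O))² = (1407 + 2*(8/(-2) - 19/10)²)² = (1407 + 2*(8*(-½) - 19*⅒)²)² = (1407 + 2*(-4 - 19/10)²)² = (1407 + 2*(-59/10)²)² = (1407 + 2*(3481/100))² = (1407 + 3481/50)² = (73831/50)² = 5451016561/2500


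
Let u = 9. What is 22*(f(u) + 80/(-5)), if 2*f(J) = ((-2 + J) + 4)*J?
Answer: 737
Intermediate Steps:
f(J) = J*(2 + J)/2 (f(J) = (((-2 + J) + 4)*J)/2 = ((2 + J)*J)/2 = (J*(2 + J))/2 = J*(2 + J)/2)
22*(f(u) + 80/(-5)) = 22*((½)*9*(2 + 9) + 80/(-5)) = 22*((½)*9*11 + 80*(-⅕)) = 22*(99/2 - 16) = 22*(67/2) = 737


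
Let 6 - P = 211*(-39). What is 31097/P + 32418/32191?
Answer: 1268005757/265092885 ≈ 4.7832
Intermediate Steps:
P = 8235 (P = 6 - 211*(-39) = 6 - 1*(-8229) = 6 + 8229 = 8235)
31097/P + 32418/32191 = 31097/8235 + 32418/32191 = 1268005757/265092885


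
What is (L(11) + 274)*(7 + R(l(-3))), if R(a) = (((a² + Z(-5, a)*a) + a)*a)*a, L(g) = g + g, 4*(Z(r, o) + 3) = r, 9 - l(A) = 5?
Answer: 16280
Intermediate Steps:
l(A) = 4 (l(A) = 9 - 1*5 = 9 - 5 = 4)
Z(r, o) = -3 + r/4
L(g) = 2*g
R(a) = a²*(a² - 13*a/4) (R(a) = (((a² + (-3 + (¼)*(-5))*a) + a)*a)*a = (((a² + (-3 - 5/4)*a) + a)*a)*a = (((a² - 17*a/4) + a)*a)*a = ((a² - 13*a/4)*a)*a = (a*(a² - 13*a/4))*a = a²*(a² - 13*a/4))
(L(11) + 274)*(7 + R(l(-3))) = (2*11 + 274)*(7 + 4³*(-13/4 + 4)) = (22 + 274)*(7 + 64*(¾)) = 296*(7 + 48) = 296*55 = 16280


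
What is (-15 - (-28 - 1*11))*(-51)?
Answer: -1224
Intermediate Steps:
(-15 - (-28 - 1*11))*(-51) = (-15 - (-28 - 11))*(-51) = (-15 - 1*(-39))*(-51) = (-15 + 39)*(-51) = 24*(-51) = -1224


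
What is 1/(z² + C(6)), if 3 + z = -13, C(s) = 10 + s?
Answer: 1/272 ≈ 0.0036765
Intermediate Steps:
z = -16 (z = -3 - 13 = -16)
1/(z² + C(6)) = 1/((-16)² + (10 + 6)) = 1/(256 + 16) = 1/272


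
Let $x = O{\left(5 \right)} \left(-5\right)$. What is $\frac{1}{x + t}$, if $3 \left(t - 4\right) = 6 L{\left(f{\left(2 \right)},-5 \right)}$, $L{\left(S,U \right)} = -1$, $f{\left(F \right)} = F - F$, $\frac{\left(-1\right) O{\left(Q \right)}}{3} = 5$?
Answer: $\frac{1}{77} \approx 0.012987$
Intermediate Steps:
$O{\left(Q \right)} = -15$ ($O{\left(Q \right)} = \left(-3\right) 5 = -15$)
$f{\left(F \right)} = 0$
$x = 75$ ($x = \left(-15\right) \left(-5\right) = 75$)
$t = 2$ ($t = 4 + \frac{6 \left(-1\right)}{3} = 4 + \frac{1}{3} \left(-6\right) = 4 - 2 = 2$)
$\frac{1}{x + t} = \frac{1}{75 + 2} = \frac{1}{77}$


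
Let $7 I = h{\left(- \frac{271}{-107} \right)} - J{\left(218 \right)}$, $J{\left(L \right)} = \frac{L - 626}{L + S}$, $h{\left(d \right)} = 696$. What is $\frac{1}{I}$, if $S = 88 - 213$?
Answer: $\frac{217}{21712} \approx 0.0099945$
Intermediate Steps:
$S = -125$ ($S = 88 - 213 = -125$)
$J{\left(L \right)} = \frac{-626 + L}{-125 + L}$ ($J{\left(L \right)} = \frac{L - 626}{L - 125} = \frac{-626 + L}{-125 + L}$)
$I = \frac{21712}{217}$ ($I = \frac{696 - \frac{-626 + 218}{-125 + 218}}{7} = \frac{696 - \frac{1}{93} \left(-408\right)}{7} = \frac{696 - - \frac{136}{31}}{7} = \frac{696 + \frac{136}{31}}{7} = \frac{1}{7} \cdot \frac{21712}{31} = \frac{21712}{217} \approx 100.06$)
$\frac{1}{I} = \frac{1}{\frac{21712}{217}} = \frac{217}{21712}$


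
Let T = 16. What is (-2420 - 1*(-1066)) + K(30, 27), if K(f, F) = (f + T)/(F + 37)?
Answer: -43305/32 ≈ -1353.3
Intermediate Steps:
K(f, F) = (16 + f)/(37 + F) (K(f, F) = (f + 16)/(F + 37) = (16 + f)/(37 + F))
(-2420 - 1*(-1066)) + K(30, 27) = (-2420 - 1*(-1066)) + (16 + 30)/(37 + 27) = (-2420 + 1066) + 46/64 = -1354 + (1/64)*46 = -1354 + 23/32 = -43305/32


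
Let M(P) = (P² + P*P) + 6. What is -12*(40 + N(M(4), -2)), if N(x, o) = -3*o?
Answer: -552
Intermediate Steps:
M(P) = 6 + 2*P² (M(P) = (P² + P²) + 6 = 2*P² + 6 = 6 + 2*P²)
-12*(40 + N(M(4), -2)) = -12*(40 - 3*(-2)) = -12*(40 + 6) = -12*46 = -552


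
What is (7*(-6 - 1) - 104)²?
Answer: 23409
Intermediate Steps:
(7*(-6 - 1) - 104)² = (7*(-7) - 104)² = (-49 - 104)² = (-153)² = 23409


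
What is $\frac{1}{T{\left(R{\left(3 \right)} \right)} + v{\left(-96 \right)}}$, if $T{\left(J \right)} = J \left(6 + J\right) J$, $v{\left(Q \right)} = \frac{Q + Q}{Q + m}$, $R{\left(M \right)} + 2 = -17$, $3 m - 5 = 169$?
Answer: $- \frac{19}{89071} \approx -0.00021331$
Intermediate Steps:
$m = 58$ ($m = \frac{5}{3} + \frac{1}{3} \cdot 169 = \frac{5}{3} + \frac{169}{3} = 58$)
$R{\left(M \right)} = -19$ ($R{\left(M \right)} = -2 - 17 = -19$)
$v{\left(Q \right)} = \frac{2 Q}{58 + Q}$ ($v{\left(Q \right)} = \frac{Q + Q}{Q + 58} = \frac{2 Q}{58 + Q}$)
$T{\left(J \right)} = J^{2} \left(6 + J\right)$
$\frac{1}{T{\left(R{\left(3 \right)} \right)} + v{\left(-96 \right)}} = \frac{1}{\left(-19\right)^{2} \left(6 - 19\right) + 2 \left(-96\right) \frac{1}{58 - 96}} = \frac{1}{361 \left(-13\right) + 2 \left(-96\right) \frac{1}{-38}} = \frac{1}{-4693 + 2 \left(-96\right) \left(- \frac{1}{38}\right)} = \frac{1}{-4693 + \frac{96}{19}} = \frac{1}{- \frac{89071}{19}} = - \frac{19}{89071}$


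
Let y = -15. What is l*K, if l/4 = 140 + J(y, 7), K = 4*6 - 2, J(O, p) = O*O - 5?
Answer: 31680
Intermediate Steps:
J(O, p) = -5 + O² (J(O, p) = O² - 5 = -5 + O²)
K = 22 (K = 24 - 2 = 22)
l = 1440 (l = 4*(140 + (-5 + (-15)²)) = 4*(140 + (-5 + 225)) = 4*(140 + 220) = 4*360 = 1440)
l*K = 1440*22 = 31680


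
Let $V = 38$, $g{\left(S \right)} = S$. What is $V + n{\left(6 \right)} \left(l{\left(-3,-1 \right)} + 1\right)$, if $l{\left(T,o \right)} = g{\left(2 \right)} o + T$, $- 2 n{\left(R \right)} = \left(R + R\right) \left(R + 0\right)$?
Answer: $182$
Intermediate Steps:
$n{\left(R \right)} = - R^{2}$ ($n{\left(R \right)} = - \frac{\left(R + R\right) \left(R + 0\right)}{2} = - \frac{2 R R}{2} = - \frac{2 R^{2}}{2} = - R^{2}$)
$l{\left(T,o \right)} = T + 2 o$ ($l{\left(T,o \right)} = 2 o + T = T + 2 o$)
$V + n{\left(6 \right)} \left(l{\left(-3,-1 \right)} + 1\right) = 38 + - 6^{2} \left(\left(-3 + 2 \left(-1\right)\right) + 1\right) = 38 + \left(-1\right) 36 \left(\left(-3 - 2\right) + 1\right) = 38 - 36 \left(-5 + 1\right) = 38 - -144 = 38 + 144 = 182$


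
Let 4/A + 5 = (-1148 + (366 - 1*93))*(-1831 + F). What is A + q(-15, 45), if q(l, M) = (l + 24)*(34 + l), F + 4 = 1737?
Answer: 14662399/85745 ≈ 171.00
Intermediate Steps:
F = 1733 (F = -4 + 1737 = 1733)
q(l, M) = (24 + l)*(34 + l)
A = 4/85745 (A = 4/(-5 + (-1148 + (366 - 1*93))*(-1831 + 1733)) = 4/(-5 + (-1148 + (366 - 93))*(-98)) = 4/(-5 + (-1148 + 273)*(-98)) = 4/(-5 - 875*(-98)) = 4/(-5 + 85750) = 4/85745 ≈ 4.6650e-5)
A + q(-15, 45) = 4/85745 + (816 + (-15)² + 58*(-15)) = 4/85745 + (816 + 225 - 870) = 4/85745 + 171 = 14662399/85745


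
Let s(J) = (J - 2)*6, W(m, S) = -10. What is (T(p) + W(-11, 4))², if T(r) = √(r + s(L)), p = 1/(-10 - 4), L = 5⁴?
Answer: (140 - √732634)²/196 ≈ 2615.2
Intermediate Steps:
L = 625
s(J) = -12 + 6*J (s(J) = (-2 + J)*6 = -12 + 6*J)
p = -1/14 (p = 1/(-14) = -1/14 ≈ -0.071429)
T(r) = √(3738 + r) (T(r) = √(r + (-12 + 6*625)) = √(r + (-12 + 3750)) = √(r + 3738) = √(3738 + r))
(T(p) + W(-11, 4))² = (√(3738 - 1/14) - 10)² = (√(52331/14) - 10)² = (√732634/14 - 10)² = (-10 + √732634/14)²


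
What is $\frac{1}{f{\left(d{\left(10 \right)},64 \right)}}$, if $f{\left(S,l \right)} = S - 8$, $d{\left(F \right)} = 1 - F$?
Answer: $- \frac{1}{17} \approx -0.058824$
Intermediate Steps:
$f{\left(S,l \right)} = -8 + S$
$\frac{1}{f{\left(d{\left(10 \right)},64 \right)}} = \frac{1}{-8 + \left(1 - 10\right)} = \frac{1}{-8 - 9} = \frac{1}{-17} = - \frac{1}{17}$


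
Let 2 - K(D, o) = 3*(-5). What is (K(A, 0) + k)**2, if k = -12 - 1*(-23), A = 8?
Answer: 784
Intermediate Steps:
K(D, o) = 17 (K(D, o) = 2 - 3*(-5) = 2 - 1*(-15) = 2 + 15 = 17)
k = 11 (k = -12 + 23 = 11)
(K(A, 0) + k)**2 = (17 + 11)**2 = 28**2 = 784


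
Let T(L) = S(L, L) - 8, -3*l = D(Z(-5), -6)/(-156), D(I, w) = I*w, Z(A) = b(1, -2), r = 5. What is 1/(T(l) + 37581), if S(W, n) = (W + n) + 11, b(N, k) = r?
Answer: 39/1465771 ≈ 2.6607e-5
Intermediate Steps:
b(N, k) = 5
Z(A) = 5
S(W, n) = 11 + W + n
l = -5/78 (l = -5*(-6)/(3*(-156)) = -(-10)*(-1)/156 = -⅓*5/26 = -5/78 ≈ -0.064103)
T(L) = 3 + 2*L (T(L) = (11 + L + L) - 8 = (11 + 2*L) - 8 = 3 + 2*L)
1/(T(l) + 37581) = 1/((3 + 2*(-5/78)) + 37581) = 1/((3 - 5/39) + 37581) = 1/(112/39 + 37581) = 1/(1465771/39) = 39/1465771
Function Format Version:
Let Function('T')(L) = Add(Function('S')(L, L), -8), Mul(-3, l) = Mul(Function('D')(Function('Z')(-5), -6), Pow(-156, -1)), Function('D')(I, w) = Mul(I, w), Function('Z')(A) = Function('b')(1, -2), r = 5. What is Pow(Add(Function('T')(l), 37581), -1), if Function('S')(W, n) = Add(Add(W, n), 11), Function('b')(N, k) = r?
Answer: Rational(39, 1465771) ≈ 2.6607e-5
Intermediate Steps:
Function('b')(N, k) = 5
Function('Z')(A) = 5
Function('S')(W, n) = Add(11, W, n)
l = Rational(-5, 78) (l = Mul(Rational(-1, 3), Mul(Mul(5, -6), Pow(-156, -1))) = Mul(Rational(-1, 3), Mul(-30, Rational(-1, 156))) = Mul(Rational(-1, 3), Rational(5, 26)) = Rational(-5, 78) ≈ -0.064103)
Function('T')(L) = Add(3, Mul(2, L)) (Function('T')(L) = Add(Add(11, L, L), -8) = Add(Add(11, Mul(2, L)), -8) = Add(3, Mul(2, L)))
Pow(Add(Function('T')(l), 37581), -1) = Pow(Add(Add(3, Mul(2, Rational(-5, 78))), 37581), -1) = Pow(Add(Add(3, Rational(-5, 39)), 37581), -1) = Pow(Add(Rational(112, 39), 37581), -1) = Pow(Rational(1465771, 39), -1) = Rational(39, 1465771)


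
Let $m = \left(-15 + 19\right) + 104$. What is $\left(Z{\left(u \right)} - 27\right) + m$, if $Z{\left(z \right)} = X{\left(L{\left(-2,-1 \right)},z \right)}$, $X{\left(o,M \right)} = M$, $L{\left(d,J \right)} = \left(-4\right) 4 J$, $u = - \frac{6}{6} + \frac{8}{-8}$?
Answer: $79$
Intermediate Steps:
$m = 108$ ($m = 4 + 104 = 108$)
$u = -2$ ($u = \left(-6\right) \frac{1}{6} + 8 \left(- \frac{1}{8}\right) = -1 - 1 = -2$)
$L{\left(d,J \right)} = - 16 J$
$Z{\left(z \right)} = z$
$\left(Z{\left(u \right)} - 27\right) + m = \left(-2 - 27\right) + 108 = -29 + 108 = 79$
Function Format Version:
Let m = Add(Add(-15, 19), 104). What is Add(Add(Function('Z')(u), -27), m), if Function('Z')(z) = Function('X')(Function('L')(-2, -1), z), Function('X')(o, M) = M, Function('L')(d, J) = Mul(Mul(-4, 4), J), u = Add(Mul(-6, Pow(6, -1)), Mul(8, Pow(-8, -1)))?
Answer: 79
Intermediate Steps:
m = 108 (m = Add(4, 104) = 108)
u = -2 (u = Add(Mul(-6, Rational(1, 6)), Mul(8, Rational(-1, 8))) = Add(-1, -1) = -2)
Function('L')(d, J) = Mul(-16, J)
Function('Z')(z) = z
Add(Add(Function('Z')(u), -27), m) = Add(Add(-2, -27), 108) = Add(-29, 108) = 79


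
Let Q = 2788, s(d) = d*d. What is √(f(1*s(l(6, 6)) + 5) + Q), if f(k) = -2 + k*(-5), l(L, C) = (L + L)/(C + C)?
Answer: 2*√689 ≈ 52.498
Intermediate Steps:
l(L, C) = L/C (l(L, C) = (2*L)/((2*C)) = (2*L)*(1/(2*C)) = L/C)
s(d) = d²
f(k) = -2 - 5*k
√(f(1*s(l(6, 6)) + 5) + Q) = √((-2 - 5*(1*(6/6)² + 5)) + 2788) = √((-2 - 5*(1*(6*(⅙))² + 5)) + 2788) = √((-2 - 5*(1*1² + 5)) + 2788) = √((-2 - 5*(1*1 + 5)) + 2788) = √((-2 - 5*(1 + 5)) + 2788) = √((-2 - 5*6) + 2788) = √((-2 - 30) + 2788) = √(-32 + 2788) = √2756 = 2*√689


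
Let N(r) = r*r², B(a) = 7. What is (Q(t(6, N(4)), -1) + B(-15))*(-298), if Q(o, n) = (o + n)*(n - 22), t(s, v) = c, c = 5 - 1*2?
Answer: 11622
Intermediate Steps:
c = 3 (c = 5 - 2 = 3)
N(r) = r³
t(s, v) = 3
Q(o, n) = (-22 + n)*(n + o) (Q(o, n) = (n + o)*(-22 + n) = (-22 + n)*(n + o))
(Q(t(6, N(4)), -1) + B(-15))*(-298) = (((-1)² - 22*(-1) - 22*3 - 1*3) + 7)*(-298) = ((1 + 22 - 66 - 3) + 7)*(-298) = (-46 + 7)*(-298) = -39*(-298) = 11622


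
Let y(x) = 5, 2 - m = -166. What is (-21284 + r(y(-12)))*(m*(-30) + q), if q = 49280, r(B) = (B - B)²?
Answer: -941604160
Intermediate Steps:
m = 168 (m = 2 - 1*(-166) = 2 + 166 = 168)
r(B) = 0 (r(B) = 0² = 0)
(-21284 + r(y(-12)))*(m*(-30) + q) = (-21284 + 0)*(168*(-30) + 49280) = -21284*(-5040 + 49280) = -21284*44240 = -941604160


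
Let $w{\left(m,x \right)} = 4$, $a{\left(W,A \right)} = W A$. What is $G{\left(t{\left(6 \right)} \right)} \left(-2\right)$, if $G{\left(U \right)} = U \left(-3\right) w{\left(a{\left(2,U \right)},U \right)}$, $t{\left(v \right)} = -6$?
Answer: $-144$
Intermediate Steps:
$a{\left(W,A \right)} = A W$
$G{\left(U \right)} = - 12 U$ ($G{\left(U \right)} = U \left(-3\right) 4 = - 3 U 4 = - 12 U$)
$G{\left(t{\left(6 \right)} \right)} \left(-2\right) = \left(-12\right) \left(-6\right) \left(-2\right) = 72 \left(-2\right) = -144$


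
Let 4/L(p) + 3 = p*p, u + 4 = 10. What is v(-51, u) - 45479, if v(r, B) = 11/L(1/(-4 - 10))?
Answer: -35661993/784 ≈ -45487.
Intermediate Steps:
u = 6 (u = -4 + 10 = 6)
L(p) = 4/(-3 + p²) (L(p) = 4/(-3 + p*p) = 4/(-3 + p²))
v(r, B) = -6457/784 (v(r, B) = 11/((4/(-3 + (1/(-4 - 10))²))) = 11/((4/(-3 + (1/(-14))²))) = 11/((4/(-3 + (-1/14)²))) = 11/((4/(-3 + 1/196))) = 11/((4/(-587/196))) = 11/((4*(-196/587))) = 11/(-784/587) = 11*(-587/784) = -6457/784)
v(-51, u) - 45479 = -6457/784 - 45479 = -35661993/784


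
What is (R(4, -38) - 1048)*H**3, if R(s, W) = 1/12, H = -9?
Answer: 3055725/4 ≈ 7.6393e+5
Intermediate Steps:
R(s, W) = 1/12
(R(4, -38) - 1048)*H**3 = (1/12 - 1048)*(-9)**3 = -12575/12*(-729) = 3055725/4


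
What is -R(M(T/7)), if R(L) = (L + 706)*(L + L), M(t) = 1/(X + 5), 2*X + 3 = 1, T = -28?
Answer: -2825/8 ≈ -353.13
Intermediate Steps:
X = -1 (X = -3/2 + (½)*1 = -3/2 + ½ = -1)
M(t) = ¼ (M(t) = 1/(-1 + 5) = 1/4 = ¼)
R(L) = 2*L*(706 + L) (R(L) = (706 + L)*(2*L) = 2*L*(706 + L))
-R(M(T/7)) = -2*(706 + ¼)/4 = -2*2825/(4*4) = -1*2825/8 = -2825/8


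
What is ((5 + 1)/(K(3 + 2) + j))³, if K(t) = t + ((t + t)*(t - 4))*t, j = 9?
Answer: 27/32768 ≈ 0.00082397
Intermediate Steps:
K(t) = t + 2*t²*(-4 + t) (K(t) = t + ((2*t)*(-4 + t))*t = t + (2*t*(-4 + t))*t = t + 2*t²*(-4 + t))
((5 + 1)/(K(3 + 2) + j))³ = ((5 + 1)/((3 + 2)*(1 - 8*(3 + 2) + 2*(3 + 2)²) + 9))³ = (6/(5*(1 - 8*5 + 2*5²) + 9))³ = (6/(5*(1 - 40 + 2*25) + 9))³ = (6/(5*(1 - 40 + 50) + 9))³ = (6/(5*11 + 9))³ = (6/(55 + 9))³ = (6/64)³ = (6*(1/64))³ = (3/32)³ = 27/32768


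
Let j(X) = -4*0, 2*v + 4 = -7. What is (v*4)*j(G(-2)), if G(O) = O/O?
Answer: 0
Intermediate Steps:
v = -11/2 (v = -2 + (½)*(-7) = -2 - 7/2 = -11/2 ≈ -5.5000)
G(O) = 1
j(X) = 0
(v*4)*j(G(-2)) = -11/2*4*0 = -22*0 = 0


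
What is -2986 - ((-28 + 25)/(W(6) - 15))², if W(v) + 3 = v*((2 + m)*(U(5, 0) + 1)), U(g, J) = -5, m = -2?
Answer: -107497/36 ≈ -2986.0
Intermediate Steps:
W(v) = -3 (W(v) = -3 + v*((2 - 2)*(-5 + 1)) = -3 + v*(0*(-4)) = -3 + v*0 = -3 + 0 = -3)
-2986 - ((-28 + 25)/(W(6) - 15))² = -2986 - ((-28 + 25)/(-3 - 15))² = -2986 - (-3/(-18))² = -2986 - (-3*(-1/18))² = -2986 - (⅙)² = -2986 - 1*1/36 = -2986 - 1/36 = -107497/36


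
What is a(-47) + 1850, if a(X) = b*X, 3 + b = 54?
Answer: -547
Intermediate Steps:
b = 51 (b = -3 + 54 = 51)
a(X) = 51*X
a(-47) + 1850 = 51*(-47) + 1850 = -2397 + 1850 = -547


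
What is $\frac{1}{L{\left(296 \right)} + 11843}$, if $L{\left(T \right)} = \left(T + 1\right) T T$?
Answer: $\frac{1}{26033795} \approx 3.8412 \cdot 10^{-8}$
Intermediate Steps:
$L{\left(T \right)} = T^{2} \left(1 + T\right)$ ($L{\left(T \right)} = \left(1 + T\right) T T = T \left(1 + T\right) T = T^{2} \left(1 + T\right)$)
$\frac{1}{L{\left(296 \right)} + 11843} = \frac{1}{296^{2} \left(1 + 296\right) + 11843} = \frac{1}{87616 \cdot 297 + 11843} = \frac{1}{26021952 + 11843} = \frac{1}{26033795}$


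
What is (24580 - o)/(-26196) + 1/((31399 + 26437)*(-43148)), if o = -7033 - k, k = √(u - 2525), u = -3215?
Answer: -19722621457865/16343080110672 - I*√1435/13098 ≈ -1.2068 - 0.0028922*I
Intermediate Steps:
k = 2*I*√1435 (k = √(-3215 - 2525) = √(-5740) = 2*I*√1435 ≈ 75.763*I)
o = -7033 - 2*I*√1435 ≈ -7033.0 - 75.763*I
(24580 - o)/(-26196) + 1/((31399 + 26437)*(-43148)) = (24580 - (-7033 - 2*I*√1435))/(-26196) + 1/((31399 + 26437)*(-43148)) = (24580 + (7033 + 2*I*√1435))*(-1/26196) - 1/43148/57836 = (31613 + 2*I*√1435)*(-1/26196) + (1/57836)*(-1/43148) = (-31613/26196 - I*√1435/13098) - 1/2495507728 = -19722621457865/16343080110672 - I*√1435/13098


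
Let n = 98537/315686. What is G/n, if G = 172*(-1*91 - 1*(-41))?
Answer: -2714899600/98537 ≈ -27552.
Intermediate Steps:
n = 98537/315686 (n = 98537*(1/315686) = 98537/315686 ≈ 0.31214)
G = -8600 (G = 172*(-91 + 41) = 172*(-50) = -8600)
G/n = -8600/98537/315686 = -8600*315686/98537 = -2714899600/98537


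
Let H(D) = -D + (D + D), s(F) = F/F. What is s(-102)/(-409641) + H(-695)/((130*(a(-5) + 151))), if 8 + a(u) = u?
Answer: -18981229/489930636 ≈ -0.038743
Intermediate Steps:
a(u) = -8 + u
s(F) = 1
H(D) = D (H(D) = -D + 2*D = D)
s(-102)/(-409641) + H(-695)/((130*(a(-5) + 151))) = 1/(-409641) - 695*1/(130*((-8 - 5) + 151)) = 1*(-1/409641) - 695*1/(130*(-13 + 151)) = -1/409641 - 695/(130*138) = -1/409641 - 695/17940 = -1/409641 - 695*1/17940 = -1/409641 - 139/3588 = -18981229/489930636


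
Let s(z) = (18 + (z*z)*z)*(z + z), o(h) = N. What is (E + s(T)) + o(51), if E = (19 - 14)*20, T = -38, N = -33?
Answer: 4168971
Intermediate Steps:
o(h) = -33
s(z) = 2*z*(18 + z³) (s(z) = (18 + z²*z)*(2*z) = (18 + z³)*(2*z) = 2*z*(18 + z³))
E = 100 (E = 5*20 = 100)
(E + s(T)) + o(51) = (100 + 2*(-38)*(18 + (-38)³)) - 33 = (100 + 2*(-38)*(18 - 54872)) - 33 = (100 + 2*(-38)*(-54854)) - 33 = (100 + 4168904) - 33 = 4169004 - 33 = 4168971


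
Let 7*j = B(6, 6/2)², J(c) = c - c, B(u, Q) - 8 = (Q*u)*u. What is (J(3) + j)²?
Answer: 181063936/49 ≈ 3.6952e+6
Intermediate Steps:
B(u, Q) = 8 + Q*u² (B(u, Q) = 8 + (Q*u)*u = 8 + Q*u²)
J(c) = 0
j = 13456/7 (j = (8 + (6/2)*6²)²/7 = (8 + (6*(½))*36)²/7 = (8 + 3*36)²/7 = (8 + 108)²/7 = (⅐)*116² = (⅐)*13456 = 13456/7 ≈ 1922.3)
(J(3) + j)² = (0 + 13456/7)² = (13456/7)² = 181063936/49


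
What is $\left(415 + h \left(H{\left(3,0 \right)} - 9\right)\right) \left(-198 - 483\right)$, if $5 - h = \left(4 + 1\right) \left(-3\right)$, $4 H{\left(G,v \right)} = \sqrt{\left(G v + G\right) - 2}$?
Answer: $-163440$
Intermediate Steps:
$H{\left(G,v \right)} = \frac{\sqrt{-2 + G + G v}}{4}$ ($H{\left(G,v \right)} = \frac{\sqrt{\left(G v + G\right) - 2}}{4} = \frac{\sqrt{\left(G + G v\right) - 2}}{4} = \frac{\sqrt{-2 + G + G v}}{4}$)
$h = 20$ ($h = 5 - \left(4 + 1\right) \left(-3\right) = 5 - 5 \left(-3\right) = 5 - -15 = 5 + 15 = 20$)
$\left(415 + h \left(H{\left(3,0 \right)} - 9\right)\right) \left(-198 - 483\right) = \left(415 + 20 \left(\frac{\sqrt{-2 + 3 + 3 \cdot 0}}{4} - 9\right)\right) \left(-198 - 483\right) = \left(415 + 20 \left(\frac{\sqrt{-2 + 3 + 0}}{4} - 9\right)\right) \left(-681\right) = \left(415 + 20 \left(\frac{\sqrt{1}}{4} - 9\right)\right) \left(-681\right) = \left(415 + 20 \left(\frac{1}{4} \cdot 1 - 9\right)\right) \left(-681\right) = \left(415 + 20 \left(\frac{1}{4} - 9\right)\right) \left(-681\right) = \left(415 + 20 \left(- \frac{35}{4}\right)\right) \left(-681\right) = \left(415 - 175\right) \left(-681\right) = 240 \left(-681\right) = -163440$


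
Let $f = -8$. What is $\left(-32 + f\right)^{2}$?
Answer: $1600$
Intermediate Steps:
$\left(-32 + f\right)^{2} = \left(-32 - 8\right)^{2} = \left(-40\right)^{2} = 1600$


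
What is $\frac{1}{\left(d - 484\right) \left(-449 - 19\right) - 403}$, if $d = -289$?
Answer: $\frac{1}{361361} \approx 2.7673 \cdot 10^{-6}$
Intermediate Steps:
$\frac{1}{\left(d - 484\right) \left(-449 - 19\right) - 403} = \frac{1}{\left(-289 - 484\right) \left(-449 - 19\right) - 403} = \frac{1}{\left(-773\right) \left(-468\right) - 403} = \frac{1}{361764 - 403} = \frac{1}{361361}$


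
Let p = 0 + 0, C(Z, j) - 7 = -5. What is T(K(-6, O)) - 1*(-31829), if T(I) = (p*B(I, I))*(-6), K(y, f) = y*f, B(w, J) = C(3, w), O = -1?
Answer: 31829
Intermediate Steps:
C(Z, j) = 2 (C(Z, j) = 7 - 5 = 2)
B(w, J) = 2
K(y, f) = f*y
p = 0
T(I) = 0 (T(I) = (0*2)*(-6) = 0*(-6) = 0)
T(K(-6, O)) - 1*(-31829) = 0 - 1*(-31829) = 0 + 31829 = 31829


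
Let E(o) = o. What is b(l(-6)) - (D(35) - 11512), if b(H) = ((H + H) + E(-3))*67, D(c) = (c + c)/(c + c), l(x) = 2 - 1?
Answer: 11444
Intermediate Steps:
l(x) = 1
D(c) = 1 (D(c) = (2*c)/((2*c)) = (2*c)*(1/(2*c)) = 1)
b(H) = -201 + 134*H (b(H) = ((H + H) - 3)*67 = (2*H - 3)*67 = (-3 + 2*H)*67 = -201 + 134*H)
b(l(-6)) - (D(35) - 11512) = (-201 + 134*1) - (1 - 11512) = (-201 + 134) - 1*(-11511) = -67 + 11511 = 11444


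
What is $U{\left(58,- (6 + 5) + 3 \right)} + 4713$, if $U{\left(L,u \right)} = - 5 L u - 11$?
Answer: $7022$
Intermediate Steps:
$U{\left(L,u \right)} = -11 - 5 L u$ ($U{\left(L,u \right)} = - 5 L u - 11 = -11 - 5 L u$)
$U{\left(58,- (6 + 5) + 3 \right)} + 4713 = \left(-11 - 290 \left(- (6 + 5) + 3\right)\right) + 4713 = \left(-11 - 290 \left(\left(-1\right) 11 + 3\right)\right) + 4713 = \left(-11 - 290 \left(-11 + 3\right)\right) + 4713 = \left(-11 - 290 \left(-8\right)\right) + 4713 = \left(-11 + 2320\right) + 4713 = 2309 + 4713 = 7022$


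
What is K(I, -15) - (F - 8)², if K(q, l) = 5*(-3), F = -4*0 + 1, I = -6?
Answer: -64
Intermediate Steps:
F = 1 (F = 0 + 1 = 1)
K(q, l) = -15
K(I, -15) - (F - 8)² = -15 - (1 - 8)² = -15 - 1*(-7)² = -15 - 1*49 = -15 - 49 = -64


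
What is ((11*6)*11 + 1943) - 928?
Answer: 1741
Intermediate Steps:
((11*6)*11 + 1943) - 928 = (66*11 + 1943) - 928 = (726 + 1943) - 928 = 2669 - 928 = 1741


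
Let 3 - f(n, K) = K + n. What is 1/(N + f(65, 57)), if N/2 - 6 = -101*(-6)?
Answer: 1/1105 ≈ 0.00090498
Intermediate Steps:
f(n, K) = 3 - K - n (f(n, K) = 3 - (K + n) = 3 + (-K - n) = 3 - K - n)
N = 1224 (N = 12 + 2*(-101*(-6)) = 12 + 2*606 = 12 + 1212 = 1224)
1/(N + f(65, 57)) = 1/(1224 + (3 - 1*57 - 1*65)) = 1/(1224 + (3 - 57 - 65)) = 1/(1224 - 119) = 1/1105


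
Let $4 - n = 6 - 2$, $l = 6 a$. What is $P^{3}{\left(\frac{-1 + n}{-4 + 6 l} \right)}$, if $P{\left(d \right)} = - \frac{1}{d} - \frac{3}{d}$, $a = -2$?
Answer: $-28094464$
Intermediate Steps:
$l = -12$ ($l = 6 \left(-2\right) = -12$)
$n = 0$ ($n = 4 - \left(6 - 2\right) = 4 - 4 = 0$)
$P{\left(d \right)} = - \frac{4}{d}$
$P^{3}{\left(\frac{-1 + n}{-4 + 6 l} \right)} = \left(- \frac{4}{\left(-1 + 0\right) \frac{1}{-4 + 6 \left(-12\right)}}\right)^{3} = \left(- \frac{4}{\left(-1\right) \frac{1}{-4 - 72}}\right)^{3} = \left(- \frac{4}{\left(-1\right) \frac{1}{-76}}\right)^{3} = \left(- \frac{4}{\left(-1\right) \left(- \frac{1}{76}\right)}\right)^{3} = \left(- 4 \frac{1}{\frac{1}{76}}\right)^{3} = \left(\left(-4\right) 76\right)^{3} = \left(-304\right)^{3} = -28094464$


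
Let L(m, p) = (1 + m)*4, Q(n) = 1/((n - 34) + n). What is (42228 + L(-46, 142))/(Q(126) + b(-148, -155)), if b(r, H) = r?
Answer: -9166464/32263 ≈ -284.12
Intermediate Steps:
Q(n) = 1/(-34 + 2*n) (Q(n) = 1/((-34 + n) + n) = 1/(-34 + 2*n))
L(m, p) = 4 + 4*m
(42228 + L(-46, 142))/(Q(126) + b(-148, -155)) = (42228 + (4 + 4*(-46)))/(1/(2*(-17 + 126)) - 148) = (42228 + (4 - 184))/((½)/109 - 148) = (42228 - 180)/((½)*(1/109) - 148) = 42048/(1/218 - 148) = 42048/(-32263/218) = 42048*(-218/32263) = -9166464/32263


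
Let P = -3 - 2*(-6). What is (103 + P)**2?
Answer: 12544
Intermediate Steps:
P = 9 (P = -3 + 12 = 9)
(103 + P)**2 = (103 + 9)**2 = 112**2 = 12544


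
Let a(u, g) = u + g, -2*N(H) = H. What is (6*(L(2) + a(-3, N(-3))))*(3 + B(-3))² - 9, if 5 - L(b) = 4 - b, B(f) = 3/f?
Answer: 27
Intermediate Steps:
N(H) = -H/2
a(u, g) = g + u
L(b) = 1 + b (L(b) = 5 - (4 - b) = 5 + (-4 + b) = 1 + b)
(6*(L(2) + a(-3, N(-3))))*(3 + B(-3))² - 9 = (6*((1 + 2) + (-½*(-3) - 3)))*(3 + 3/(-3))² - 9 = (6*(3 + (3/2 - 3)))*(3 + 3*(-⅓))² - 9 = (6*(3 - 3/2))*(3 - 1)² - 9 = (6*(3/2))*2² - 9 = 9*4 - 9 = 36 - 9 = 27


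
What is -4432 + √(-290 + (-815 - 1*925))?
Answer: -4432 + I*√2030 ≈ -4432.0 + 45.056*I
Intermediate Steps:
-4432 + √(-290 + (-815 - 1*925)) = -4432 + √(-290 + (-815 - 925)) = -4432 + √(-290 - 1740) = -4432 + √(-2030) = -4432 + I*√2030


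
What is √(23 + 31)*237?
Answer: 711*√6 ≈ 1741.6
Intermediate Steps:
√(23 + 31)*237 = √54*237 = (3*√6)*237 = 711*√6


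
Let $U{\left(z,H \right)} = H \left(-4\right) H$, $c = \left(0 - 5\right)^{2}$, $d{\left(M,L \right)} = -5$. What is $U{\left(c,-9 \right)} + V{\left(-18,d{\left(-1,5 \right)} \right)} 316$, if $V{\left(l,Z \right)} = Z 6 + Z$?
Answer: $-11384$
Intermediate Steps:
$V{\left(l,Z \right)} = 7 Z$ ($V{\left(l,Z \right)} = 6 Z + Z = 7 Z$)
$c = 25$ ($c = \left(-5\right)^{2} = 25$)
$U{\left(z,H \right)} = - 4 H^{2}$ ($U{\left(z,H \right)} = - 4 H H = - 4 H^{2}$)
$U{\left(c,-9 \right)} + V{\left(-18,d{\left(-1,5 \right)} \right)} 316 = - 4 \left(-9\right)^{2} + 7 \left(-5\right) 316 = \left(-4\right) 81 - 11060 = -324 - 11060 = -11384$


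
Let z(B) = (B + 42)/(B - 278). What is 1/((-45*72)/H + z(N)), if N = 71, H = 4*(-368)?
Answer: 1656/2741 ≈ 0.60416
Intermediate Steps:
H = -1472
z(B) = (42 + B)/(-278 + B)
1/((-45*72)/H + z(N)) = 1/(-45*72/(-1472) + (42 + 71)/(-278 + 71)) = 1/(-3240*(-1/1472) + 113/(-207)) = 1/(405/184 - 1/207*113) = 1/(405/184 - 113/207) = 1/(2741/1656) = 1656/2741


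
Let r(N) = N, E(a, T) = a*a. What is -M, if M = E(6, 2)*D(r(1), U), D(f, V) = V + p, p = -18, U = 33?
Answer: -540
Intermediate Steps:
E(a, T) = a²
D(f, V) = -18 + V (D(f, V) = V - 18 = -18 + V)
M = 540 (M = 6²*(-18 + 33) = 36*15 = 540)
-M = -1*540 = -540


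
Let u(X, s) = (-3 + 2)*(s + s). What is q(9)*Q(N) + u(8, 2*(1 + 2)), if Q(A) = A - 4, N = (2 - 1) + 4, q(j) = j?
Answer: -3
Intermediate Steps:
N = 5 (N = 1 + 4 = 5)
Q(A) = -4 + A
u(X, s) = -2*s
q(9)*Q(N) + u(8, 2*(1 + 2)) = 9*(-4 + 5) - 4*(1 + 2) = 9*1 - 4*3 = 9 - 2*6 = 9 - 12 = -3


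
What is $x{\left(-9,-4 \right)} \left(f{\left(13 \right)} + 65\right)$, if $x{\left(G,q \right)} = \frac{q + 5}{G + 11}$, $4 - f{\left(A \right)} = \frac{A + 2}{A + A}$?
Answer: $\frac{1779}{52} \approx 34.212$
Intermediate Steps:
$f{\left(A \right)} = 4 - \frac{2 + A}{2 A}$ ($f{\left(A \right)} = 4 - \frac{A + 2}{A + A} = 4 - \frac{2 + A}{2 A}$)
$x{\left(G,q \right)} = \frac{5 + q}{11 + G}$
$x{\left(-9,-4 \right)} \left(f{\left(13 \right)} + 65\right) = \frac{5 - 4}{11 - 9} \left(\left(\frac{7}{2} - \frac{1}{13}\right) + 65\right) = \frac{1}{2} \cdot 1 \left(\left(\frac{7}{2} - \frac{1}{13}\right) + 65\right) = \frac{\frac{89}{26} + 65}{2} = \frac{1}{2} \cdot \frac{1779}{26} = \frac{1779}{52}$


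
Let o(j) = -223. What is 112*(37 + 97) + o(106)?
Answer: 14785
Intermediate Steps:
112*(37 + 97) + o(106) = 112*(37 + 97) - 223 = 112*134 - 223 = 15008 - 223 = 14785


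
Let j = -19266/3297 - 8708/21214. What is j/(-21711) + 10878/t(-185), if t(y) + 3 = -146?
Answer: -2753071112949194/37709984772327 ≈ -73.006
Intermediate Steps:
j = -72903200/11657093 (j = -19266*1/3297 - 8708*1/21214 = -6422/1099 - 4354/10607 = -72903200/11657093 ≈ -6.2540)
t(y) = -149 (t(y) = -3 - 146 = -149)
j/(-21711) + 10878/t(-185) = -72903200/11657093/(-21711) + 10878/(-149) = -72903200/11657093*(-1/21711) + 10878*(-1/149) = 72903200/253087146123 - 10878/149 = -2753071112949194/37709984772327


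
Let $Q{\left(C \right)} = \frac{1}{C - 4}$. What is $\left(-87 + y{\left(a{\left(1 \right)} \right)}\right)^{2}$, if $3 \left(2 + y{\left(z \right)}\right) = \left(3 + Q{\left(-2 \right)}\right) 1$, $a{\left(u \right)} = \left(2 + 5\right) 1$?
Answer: $\frac{2512225}{324} \approx 7753.8$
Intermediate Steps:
$Q{\left(C \right)} = \frac{1}{-4 + C}$
$a{\left(u \right)} = 7$ ($a{\left(u \right)} = 7 \cdot 1 = 7$)
$y{\left(z \right)} = - \frac{19}{18}$ ($y{\left(z \right)} = -2 + \frac{\left(3 + \frac{1}{-4 - 2}\right) 1}{3} = -2 + \frac{\left(3 + \frac{1}{-6}\right) 1}{3} = -2 + \frac{\left(3 - \frac{1}{6}\right) 1}{3} = -2 + \frac{\frac{17}{6} \cdot 1}{3} = -2 + \frac{1}{3} \cdot \frac{17}{6} = -2 + \frac{17}{18} = - \frac{19}{18}$)
$\left(-87 + y{\left(a{\left(1 \right)} \right)}\right)^{2} = \left(-87 - \frac{19}{18}\right)^{2} = \left(- \frac{1585}{18}\right)^{2} = \frac{2512225}{324}$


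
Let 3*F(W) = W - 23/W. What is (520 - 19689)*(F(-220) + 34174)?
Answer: -431426389247/660 ≈ -6.5368e+8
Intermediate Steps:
F(W) = -23/(3*W) + W/3 (F(W) = (W - 23/W)/3 = -23/(3*W) + W/3)
(520 - 19689)*(F(-220) + 34174) = (520 - 19689)*((⅓)*(-23 + (-220)²)/(-220) + 34174) = -19169*((⅓)*(-1/220)*(-23 + 48400) + 34174) = -19169*((⅓)*(-1/220)*48377 + 34174) = -19169*(-48377/660 + 34174) = -19169*22506463/660 = -431426389247/660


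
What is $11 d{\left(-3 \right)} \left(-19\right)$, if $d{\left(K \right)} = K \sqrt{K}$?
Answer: $627 i \sqrt{3} \approx 1086.0 i$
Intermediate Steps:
$d{\left(K \right)} = K^{\frac{3}{2}}$
$11 d{\left(-3 \right)} \left(-19\right) = 11 \left(-3\right)^{\frac{3}{2}} \left(-19\right) = 11 \left(- 3 i \sqrt{3}\right) \left(-19\right) = - 33 i \sqrt{3} \left(-19\right) = 627 i \sqrt{3}$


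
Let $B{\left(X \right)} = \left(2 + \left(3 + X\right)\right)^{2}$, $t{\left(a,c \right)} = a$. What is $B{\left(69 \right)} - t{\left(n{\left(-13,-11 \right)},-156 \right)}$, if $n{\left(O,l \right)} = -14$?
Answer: $5490$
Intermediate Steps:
$B{\left(X \right)} = \left(5 + X\right)^{2}$
$B{\left(69 \right)} - t{\left(n{\left(-13,-11 \right)},-156 \right)} = \left(5 + 69\right)^{2} - -14 = 74^{2} + 14 = 5476 + 14 = 5490$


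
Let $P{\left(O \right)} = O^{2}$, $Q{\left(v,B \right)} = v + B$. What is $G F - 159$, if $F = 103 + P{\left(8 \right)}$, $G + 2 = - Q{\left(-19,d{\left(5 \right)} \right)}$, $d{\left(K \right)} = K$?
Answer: $1845$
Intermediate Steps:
$Q{\left(v,B \right)} = B + v$
$G = 12$ ($G = -2 - \left(5 - 19\right) = -2 - -14 = -2 + 14 = 12$)
$F = 167$ ($F = 103 + 8^{2} = 103 + 64 = 167$)
$G F - 159 = 12 \cdot 167 - 159 = 2004 - 159 = 1845$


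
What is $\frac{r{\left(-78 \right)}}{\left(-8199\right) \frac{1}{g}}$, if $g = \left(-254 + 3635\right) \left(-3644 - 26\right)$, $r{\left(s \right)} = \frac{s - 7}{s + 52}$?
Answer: $\frac{175783825}{35529} \approx 4947.6$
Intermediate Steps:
$r{\left(s \right)} = \frac{-7 + s}{52 + s}$ ($r{\left(s \right)} = \frac{s - 7}{52 + s} = \frac{-7 + s}{52 + s}$)
$g = -12408270$ ($g = 3381 \left(-3670\right) = -12408270$)
$\frac{r{\left(-78 \right)}}{\left(-8199\right) \frac{1}{g}} = \frac{\frac{1}{52 - 78} \left(-7 - 78\right)}{\left(-8199\right) \frac{1}{-12408270}} = \frac{\frac{1}{-26} \left(-85\right)}{\left(-8199\right) \left(- \frac{1}{12408270}\right)} = \frac{\left(- \frac{1}{26}\right) \left(-85\right)}{\frac{2733}{4136090}} = \frac{85}{26} \cdot \frac{4136090}{2733} = \frac{175783825}{35529}$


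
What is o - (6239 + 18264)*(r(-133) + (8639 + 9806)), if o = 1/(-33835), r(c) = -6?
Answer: -15287018993196/33835 ≈ -4.5181e+8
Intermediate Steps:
o = -1/33835 ≈ -2.9555e-5
o - (6239 + 18264)*(r(-133) + (8639 + 9806)) = -1/33835 - (6239 + 18264)*(-6 + (8639 + 9806)) = -1/33835 - 24503*(-6 + 18445) = -1/33835 - 24503*18439 = -1/33835 - 1*451810817 = -1/33835 - 451810817 = -15287018993196/33835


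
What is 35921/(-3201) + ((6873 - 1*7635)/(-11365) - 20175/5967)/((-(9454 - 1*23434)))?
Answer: -3783970417667569/337190875550100 ≈ -11.222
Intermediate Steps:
35921/(-3201) + ((6873 - 1*7635)/(-11365) - 20175/5967)/((-(9454 - 1*23434))) = 35921*(-1/3201) + ((6873 - 7635)*(-1/11365) - 20175*1/5967)/((-(9454 - 23434))) = -35921/3201 + (-762*(-1/11365) - 6725/1989)/((-1*(-13980))) = -35921/3201 + (762/11365 - 6725/1989)/13980 = -35921/3201 - 74914007/22604985*1/13980 = -35921/3201 - 74914007/316017690300 = -3783970417667569/337190875550100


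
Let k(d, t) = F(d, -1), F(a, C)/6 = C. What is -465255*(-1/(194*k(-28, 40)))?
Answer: -155085/388 ≈ -399.70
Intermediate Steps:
F(a, C) = 6*C
k(d, t) = -6 (k(d, t) = 6*(-1) = -6)
-465255*(-1/(194*k(-28, 40))) = -465255/((-194*(-6))) = -465255/1164 = -465255*1/1164 = -155085/388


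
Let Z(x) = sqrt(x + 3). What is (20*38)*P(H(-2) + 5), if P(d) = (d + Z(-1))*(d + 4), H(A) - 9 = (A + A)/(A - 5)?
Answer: 10077600/49 + 98800*sqrt(2)/7 ≈ 2.2563e+5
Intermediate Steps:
H(A) = 9 + 2*A/(-5 + A) (H(A) = 9 + (A + A)/(A - 5) = 9 + (2*A)/(-5 + A) = 9 + 2*A/(-5 + A))
Z(x) = sqrt(3 + x)
P(d) = (4 + d)*(d + sqrt(2)) (P(d) = (d + sqrt(3 - 1))*(d + 4) = (d + sqrt(2))*(4 + d) = (4 + d)*(d + sqrt(2)))
(20*38)*P(H(-2) + 5) = (20*38)*(((-45 + 11*(-2))/(-5 - 2) + 5)**2 + 4*((-45 + 11*(-2))/(-5 - 2) + 5) + 4*sqrt(2) + ((-45 + 11*(-2))/(-5 - 2) + 5)*sqrt(2)) = 760*(((-45 - 22)/(-7) + 5)**2 + 4*((-45 - 22)/(-7) + 5) + 4*sqrt(2) + ((-45 - 22)/(-7) + 5)*sqrt(2)) = 760*((-1/7*(-67) + 5)**2 + 4*(-1/7*(-67) + 5) + 4*sqrt(2) + (-1/7*(-67) + 5)*sqrt(2)) = 760*((67/7 + 5)**2 + 4*(67/7 + 5) + 4*sqrt(2) + (67/7 + 5)*sqrt(2)) = 760*((102/7)**2 + 4*(102/7) + 4*sqrt(2) + 102*sqrt(2)/7) = 760*(10404/49 + 408/7 + 4*sqrt(2) + 102*sqrt(2)/7) = 760*(13260/49 + 130*sqrt(2)/7) = 10077600/49 + 98800*sqrt(2)/7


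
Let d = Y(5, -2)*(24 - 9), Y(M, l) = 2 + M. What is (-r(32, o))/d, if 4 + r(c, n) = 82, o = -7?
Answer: -26/35 ≈ -0.74286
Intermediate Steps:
r(c, n) = 78 (r(c, n) = -4 + 82 = 78)
d = 105 (d = (2 + 5)*(24 - 9) = 7*15 = 105)
(-r(32, o))/d = -1*78/105 = -78*1/105 = -26/35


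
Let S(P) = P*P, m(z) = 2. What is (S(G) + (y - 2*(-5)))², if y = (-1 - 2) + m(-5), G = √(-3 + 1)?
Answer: 49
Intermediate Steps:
G = I*√2 (G = √(-2) = I*√2 ≈ 1.4142*I)
y = -1 (y = (-1 - 2) + 2 = -3 + 2 = -1)
S(P) = P²
(S(G) + (y - 2*(-5)))² = ((I*√2)² + (-1 - 2*(-5)))² = (-2 + (-1 + 10))² = (-2 + 9)² = 7² = 49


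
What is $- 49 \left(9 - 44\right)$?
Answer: $1715$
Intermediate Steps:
$- 49 \left(9 - 44\right) = \left(-49\right) \left(-35\right) = 1715$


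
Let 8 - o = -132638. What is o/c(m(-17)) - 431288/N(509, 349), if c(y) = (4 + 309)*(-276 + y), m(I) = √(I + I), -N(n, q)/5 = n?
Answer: 1019465430092/6070774285 - 66323*I*√34/11926865 ≈ 167.93 - 0.032425*I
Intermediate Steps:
o = 132646 (o = 8 - 1*(-132638) = 8 + 132638 = 132646)
N(n, q) = -5*n
m(I) = √2*√I (m(I) = √(2*I) = √2*√I)
c(y) = -86388 + 313*y (c(y) = 313*(-276 + y) = -86388 + 313*y)
o/c(m(-17)) - 431288/N(509, 349) = 132646/(-86388 + 313*(√2*√(-17))) - 431288/((-5*509)) = 132646/(-86388 + 313*(√2*(I*√17))) - 431288/(-2545) = 132646/(-86388 + 313*(I*√34)) - 431288*(-1/2545) = 132646/(-86388 + 313*I*√34) + 431288/2545 = 431288/2545 + 132646/(-86388 + 313*I*√34)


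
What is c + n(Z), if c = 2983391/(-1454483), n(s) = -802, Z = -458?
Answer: -1169478757/1454483 ≈ -804.05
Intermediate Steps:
c = -2983391/1454483 (c = 2983391*(-1/1454483) = -2983391/1454483 ≈ -2.0512)
c + n(Z) = -2983391/1454483 - 802 = -1169478757/1454483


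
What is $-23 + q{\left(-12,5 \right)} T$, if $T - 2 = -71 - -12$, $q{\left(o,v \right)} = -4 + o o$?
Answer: $-8003$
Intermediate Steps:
$q{\left(o,v \right)} = -4 + o^{2}$
$T = -57$ ($T = 2 - 59 = -57$)
$-23 + q{\left(-12,5 \right)} T = -23 + \left(-4 + \left(-12\right)^{2}\right) \left(-57\right) = -23 + \left(-4 + 144\right) \left(-57\right) = -23 + 140 \left(-57\right) = -23 - 7980 = -8003$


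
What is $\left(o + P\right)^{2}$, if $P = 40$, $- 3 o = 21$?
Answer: $1089$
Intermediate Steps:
$o = -7$ ($o = \left(- \frac{1}{3}\right) 21 = -7$)
$\left(o + P\right)^{2} = \left(-7 + 40\right)^{2} = 33^{2} = 1089$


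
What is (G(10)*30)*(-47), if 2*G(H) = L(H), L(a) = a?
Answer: -7050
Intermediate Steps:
G(H) = H/2
(G(10)*30)*(-47) = (((½)*10)*30)*(-47) = (5*30)*(-47) = 150*(-47) = -7050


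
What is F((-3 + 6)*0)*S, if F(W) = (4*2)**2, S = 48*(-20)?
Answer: -61440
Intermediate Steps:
S = -960
F(W) = 64 (F(W) = 8**2 = 64)
F((-3 + 6)*0)*S = 64*(-960) = -61440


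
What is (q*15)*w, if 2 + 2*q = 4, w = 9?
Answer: 135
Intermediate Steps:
q = 1 (q = -1 + (½)*4 = -1 + 2 = 1)
(q*15)*w = (1*15)*9 = 15*9 = 135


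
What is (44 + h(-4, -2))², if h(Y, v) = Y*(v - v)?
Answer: 1936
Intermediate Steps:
h(Y, v) = 0 (h(Y, v) = Y*0 = 0)
(44 + h(-4, -2))² = (44 + 0)² = 44² = 1936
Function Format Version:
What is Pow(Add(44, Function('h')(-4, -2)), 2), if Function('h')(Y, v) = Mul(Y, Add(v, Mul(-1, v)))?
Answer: 1936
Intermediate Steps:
Function('h')(Y, v) = 0 (Function('h')(Y, v) = Mul(Y, 0) = 0)
Pow(Add(44, Function('h')(-4, -2)), 2) = Pow(Add(44, 0), 2) = Pow(44, 2) = 1936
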